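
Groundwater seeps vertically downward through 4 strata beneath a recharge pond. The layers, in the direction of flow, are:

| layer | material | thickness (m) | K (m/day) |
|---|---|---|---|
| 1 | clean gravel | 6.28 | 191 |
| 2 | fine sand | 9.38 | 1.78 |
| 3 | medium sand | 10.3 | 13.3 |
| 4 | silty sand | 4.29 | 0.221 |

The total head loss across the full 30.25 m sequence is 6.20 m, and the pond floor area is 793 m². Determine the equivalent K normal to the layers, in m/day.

1.19

Flow is perpendicular to layering, so the layers act in series and the equivalent K is the thickness-weighted harmonic mean.
Total thickness L = 6.28 + 9.38 + 10.3 + 4.29 = 30.25 m.
Σ(b_i/K_i) = 6.28/191 + 9.38/1.78 + 10.3/13.3 + 4.29/0.221 = 25.49 d.
K_eq = L / Σ(b_i/K_i) = 30.25 / 25.49 = 1.187 m/day.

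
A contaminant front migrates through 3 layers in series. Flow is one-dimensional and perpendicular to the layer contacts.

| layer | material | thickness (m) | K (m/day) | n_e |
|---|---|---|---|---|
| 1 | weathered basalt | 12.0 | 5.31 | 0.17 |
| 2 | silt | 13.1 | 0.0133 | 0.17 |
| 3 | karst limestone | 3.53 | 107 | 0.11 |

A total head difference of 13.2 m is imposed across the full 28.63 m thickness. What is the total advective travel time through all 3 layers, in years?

With flow normal to the layers, continuity requires the same specific discharge q through every layer.
Σ(b_i/K_i) = 12.0/5.31 + 13.1/0.0133 + 3.53/107 = 987.3 d.
q = Δh / Σ(b_i/K_i) = 13.2 / 987.3 = 0.01337 m/day.
In each layer the seepage velocity is v_i = q/n_i, so the layer transit time is t_i = b_i·n_i / q:
  layer 1 (weathered basalt): t_1 = 12.0 × 0.17 / 0.01337 = 152.6 d
  layer 2 (silt): t_2 = 13.1 × 0.17 / 0.01337 = 166.6 d
  layer 3 (karst limestone): t_3 = 3.53 × 0.11 / 0.01337 = 29.04 d
Total t = Σ t_i = 348.2 days = 0.9533 years.

0.953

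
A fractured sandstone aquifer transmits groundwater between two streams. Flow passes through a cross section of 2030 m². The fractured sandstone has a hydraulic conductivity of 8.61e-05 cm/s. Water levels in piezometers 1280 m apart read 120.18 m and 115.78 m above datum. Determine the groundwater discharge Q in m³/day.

Convert K: 8.61e-05 cm/s × 864 = 0.07439 m/day.
Hydraulic gradient i = (120.18 − 115.78) / 1280 = 4.4 / 1280 = 0.003438.
Darcy's law: Q = K · A · i = 0.07439 × 2030 × 0.003438 = 0.5191 m³/day.

0.519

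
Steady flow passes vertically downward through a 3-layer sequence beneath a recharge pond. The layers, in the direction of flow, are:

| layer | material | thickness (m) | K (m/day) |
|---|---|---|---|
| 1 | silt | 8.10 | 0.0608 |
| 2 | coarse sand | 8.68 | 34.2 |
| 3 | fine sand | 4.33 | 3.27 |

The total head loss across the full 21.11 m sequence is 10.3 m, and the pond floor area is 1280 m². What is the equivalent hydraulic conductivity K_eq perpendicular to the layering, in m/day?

0.157

Flow is perpendicular to layering, so the layers act in series and the equivalent K is the thickness-weighted harmonic mean.
Total thickness L = 8.10 + 8.68 + 4.33 = 21.11 m.
Σ(b_i/K_i) = 8.10/0.0608 + 8.68/34.2 + 4.33/3.27 = 134.8 d.
K_eq = L / Σ(b_i/K_i) = 21.11 / 134.8 = 0.1566 m/day.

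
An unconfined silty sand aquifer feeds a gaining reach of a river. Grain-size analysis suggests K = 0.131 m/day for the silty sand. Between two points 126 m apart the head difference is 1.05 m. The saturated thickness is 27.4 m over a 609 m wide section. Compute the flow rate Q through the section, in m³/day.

Cross-sectional area A = 609 × 27.4 = 16687 m².
Hydraulic gradient i = Δh / L = 1.05 / 126 = 0.008333.
Darcy's law: Q = K · A · i = 0.1310 × 16687 × 0.008333 = 18.22 m³/day.

18.2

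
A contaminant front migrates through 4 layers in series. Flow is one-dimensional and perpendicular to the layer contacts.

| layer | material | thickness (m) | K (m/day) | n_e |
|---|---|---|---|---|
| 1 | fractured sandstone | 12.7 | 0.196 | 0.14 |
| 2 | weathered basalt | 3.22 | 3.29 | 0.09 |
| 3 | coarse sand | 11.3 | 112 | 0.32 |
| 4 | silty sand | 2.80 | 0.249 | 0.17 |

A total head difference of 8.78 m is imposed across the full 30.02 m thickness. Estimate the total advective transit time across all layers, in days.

54.1

With flow normal to the layers, continuity requires the same specific discharge q through every layer.
Σ(b_i/K_i) = 12.7/0.196 + 3.22/3.29 + 11.3/112 + 2.80/0.249 = 77.12 d.
q = Δh / Σ(b_i/K_i) = 8.78 / 77.12 = 0.1138 m/day.
In each layer the seepage velocity is v_i = q/n_i, so the layer transit time is t_i = b_i·n_i / q:
  layer 1 (fractured sandstone): t_1 = 12.7 × 0.14 / 0.1138 = 15.62 d
  layer 2 (weathered basalt): t_2 = 3.22 × 0.09 / 0.1138 = 2.546 d
  layer 3 (coarse sand): t_3 = 11.3 × 0.32 / 0.1138 = 31.76 d
  layer 4 (silty sand): t_4 = 2.80 × 0.17 / 0.1138 = 4.181 d
Total t = Σ t_i = 54.11 days.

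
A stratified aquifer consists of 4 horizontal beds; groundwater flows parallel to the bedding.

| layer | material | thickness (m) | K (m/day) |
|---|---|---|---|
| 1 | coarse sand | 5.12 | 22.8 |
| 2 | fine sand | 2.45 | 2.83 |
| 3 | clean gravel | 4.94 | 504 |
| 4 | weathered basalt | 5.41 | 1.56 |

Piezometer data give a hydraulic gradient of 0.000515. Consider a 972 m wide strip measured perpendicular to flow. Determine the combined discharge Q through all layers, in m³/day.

Flow is parallel to layering, so each bed carries its own Darcy discharge and the transmissivities add.
Σ(K_i·b_i) = 22.8×5.12 + 2.83×2.45 + 504×4.94 + 1.56×5.41 = 2622 m²/day.
Hydraulic gradient i = 0.000515.
Q = Σ(K_i·b_i) · W · i = 2622 × 972 × 0.0005150 = 1312 m³/day.

1310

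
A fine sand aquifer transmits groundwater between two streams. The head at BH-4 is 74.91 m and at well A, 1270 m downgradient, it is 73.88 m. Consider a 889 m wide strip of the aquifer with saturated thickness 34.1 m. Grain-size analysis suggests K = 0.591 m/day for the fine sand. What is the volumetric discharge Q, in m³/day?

14.5

Cross-sectional area A = 889 × 34.1 = 30315 m².
Hydraulic gradient i = (74.91 − 73.88) / 1270 = 1.03 / 1270 = 0.0008110.
Darcy's law: Q = K · A · i = 0.5910 × 30315 × 0.0008110 = 14.53 m³/day.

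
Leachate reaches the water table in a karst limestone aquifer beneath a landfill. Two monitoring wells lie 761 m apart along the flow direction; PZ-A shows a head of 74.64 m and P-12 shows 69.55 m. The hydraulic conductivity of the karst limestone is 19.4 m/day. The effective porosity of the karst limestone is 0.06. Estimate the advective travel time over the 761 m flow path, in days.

Hydraulic gradient i = (74.64 − 69.55) / 761 = 5.09 / 761 = 0.006689.
Darcy flux q = K · i = 19.40 × 0.006689 = 0.1298 m/day.
Seepage velocity v = q / n_e = 0.1298 / 0.06 = 2.163 m/day.
Travel time t = L / v = 761 / 2.163 = 351.9 days.

352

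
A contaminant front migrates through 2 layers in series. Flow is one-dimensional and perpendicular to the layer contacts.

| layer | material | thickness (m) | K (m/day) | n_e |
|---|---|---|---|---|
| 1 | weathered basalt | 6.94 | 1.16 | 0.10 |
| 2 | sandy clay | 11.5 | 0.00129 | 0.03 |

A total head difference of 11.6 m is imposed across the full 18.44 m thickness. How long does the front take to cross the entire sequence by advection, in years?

2.19

With flow normal to the layers, continuity requires the same specific discharge q through every layer.
Σ(b_i/K_i) = 6.94/1.16 + 11.5/0.00129 = 8921 d.
q = Δh / Σ(b_i/K_i) = 11.6 / 8921 = 0.001300 m/day.
In each layer the seepage velocity is v_i = q/n_i, so the layer transit time is t_i = b_i·n_i / q:
  layer 1 (weathered basalt): t_1 = 6.94 × 0.10 / 0.001300 = 533.7 d
  layer 2 (sandy clay): t_2 = 11.5 × 0.03 / 0.001300 = 265.3 d
Total t = Σ t_i = 799.0 days = 2.188 years.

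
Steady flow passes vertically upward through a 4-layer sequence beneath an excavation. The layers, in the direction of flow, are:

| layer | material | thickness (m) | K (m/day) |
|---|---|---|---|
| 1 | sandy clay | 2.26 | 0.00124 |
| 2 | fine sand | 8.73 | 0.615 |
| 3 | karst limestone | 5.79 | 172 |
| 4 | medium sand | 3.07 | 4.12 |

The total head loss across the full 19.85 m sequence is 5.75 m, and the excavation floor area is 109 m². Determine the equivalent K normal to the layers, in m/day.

0.0108

Flow is perpendicular to layering, so the layers act in series and the equivalent K is the thickness-weighted harmonic mean.
Total thickness L = 2.26 + 8.73 + 5.79 + 3.07 = 19.85 m.
Σ(b_i/K_i) = 2.26/0.00124 + 8.73/0.615 + 5.79/172 + 3.07/4.12 = 1838 d.
K_eq = L / Σ(b_i/K_i) = 19.85 / 1838 = 0.01080 m/day.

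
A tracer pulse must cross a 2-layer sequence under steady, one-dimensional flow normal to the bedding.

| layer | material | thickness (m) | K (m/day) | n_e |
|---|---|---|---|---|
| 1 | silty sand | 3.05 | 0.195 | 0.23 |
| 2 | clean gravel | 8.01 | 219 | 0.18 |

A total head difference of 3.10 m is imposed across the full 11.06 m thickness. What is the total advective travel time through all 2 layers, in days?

With flow normal to the layers, continuity requires the same specific discharge q through every layer.
Σ(b_i/K_i) = 3.05/0.195 + 8.01/219 = 15.68 d.
q = Δh / Σ(b_i/K_i) = 3.10 / 15.68 = 0.1977 m/day.
In each layer the seepage velocity is v_i = q/n_i, so the layer transit time is t_i = b_i·n_i / q:
  layer 1 (silty sand): t_1 = 3.05 × 0.23 / 0.1977 = 3.548 d
  layer 2 (clean gravel): t_2 = 8.01 × 0.18 / 0.1977 = 7.292 d
Total t = Σ t_i = 10.84 days.

10.8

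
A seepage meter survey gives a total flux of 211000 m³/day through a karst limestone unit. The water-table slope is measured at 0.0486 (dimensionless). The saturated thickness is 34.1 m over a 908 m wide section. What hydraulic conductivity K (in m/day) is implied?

Cross-sectional area A = 908 × 34.1 = 30963 m².
Hydraulic gradient i = 0.0486.
From Q = K·A·i, K = Q / (A·i) = 211000 / (30963 × 0.04860) = 140.2 m/day.

140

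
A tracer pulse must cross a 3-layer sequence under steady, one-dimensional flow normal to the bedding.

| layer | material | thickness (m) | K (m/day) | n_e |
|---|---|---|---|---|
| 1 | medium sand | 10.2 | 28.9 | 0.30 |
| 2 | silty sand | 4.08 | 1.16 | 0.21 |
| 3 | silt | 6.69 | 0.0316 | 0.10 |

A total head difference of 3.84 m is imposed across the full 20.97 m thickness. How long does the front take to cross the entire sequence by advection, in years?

0.705

With flow normal to the layers, continuity requires the same specific discharge q through every layer.
Σ(b_i/K_i) = 10.2/28.9 + 4.08/1.16 + 6.69/0.0316 = 215.6 d.
q = Δh / Σ(b_i/K_i) = 3.84 / 215.6 = 0.01781 m/day.
In each layer the seepage velocity is v_i = q/n_i, so the layer transit time is t_i = b_i·n_i / q:
  layer 1 (medium sand): t_1 = 10.2 × 0.30 / 0.01781 = 171.8 d
  layer 2 (silty sand): t_2 = 4.08 × 0.21 / 0.01781 = 48.10 d
  layer 3 (silt): t_3 = 6.69 × 0.10 / 0.01781 = 37.56 d
Total t = Σ t_i = 257.4 days = 0.7049 years.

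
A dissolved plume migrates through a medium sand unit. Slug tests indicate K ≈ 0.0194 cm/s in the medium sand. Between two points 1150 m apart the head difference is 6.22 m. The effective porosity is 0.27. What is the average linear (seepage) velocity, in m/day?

Convert K: 0.0194 cm/s × 864 = 16.76 m/day.
Hydraulic gradient i = Δh / L = 6.22 / 1150 = 0.005409.
Darcy flux q = K · i = 16.76 × 0.005409 = 0.09066 m/day.
Seepage velocity v = q / n_e = 0.09066 / 0.27 = 0.3358 m/day.

0.336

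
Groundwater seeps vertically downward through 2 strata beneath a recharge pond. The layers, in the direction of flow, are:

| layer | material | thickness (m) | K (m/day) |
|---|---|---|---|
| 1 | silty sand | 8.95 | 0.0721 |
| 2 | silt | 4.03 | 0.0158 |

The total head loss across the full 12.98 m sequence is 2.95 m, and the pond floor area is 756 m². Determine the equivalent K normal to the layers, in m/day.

0.0342

Flow is perpendicular to layering, so the layers act in series and the equivalent K is the thickness-weighted harmonic mean.
Total thickness L = 8.95 + 4.03 = 12.98 m.
Σ(b_i/K_i) = 8.95/0.0721 + 4.03/0.0158 = 379.2 d.
K_eq = L / Σ(b_i/K_i) = 12.98 / 379.2 = 0.03423 m/day.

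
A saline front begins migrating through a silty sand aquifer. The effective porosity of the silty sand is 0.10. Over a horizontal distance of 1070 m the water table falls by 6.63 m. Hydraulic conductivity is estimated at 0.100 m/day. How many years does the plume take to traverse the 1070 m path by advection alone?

473

Hydraulic gradient i = Δh / L = 6.63 / 1070 = 0.006196.
Darcy flux q = K · i = 0.1000 × 0.006196 = 0.0006196 m/day.
Seepage velocity v = q / n_e = 0.0006196 / 0.10 = 0.006196 m/day.
Travel time t = L / v = 1070 / 0.006196 = 1.727e+05 days = 472.8 years.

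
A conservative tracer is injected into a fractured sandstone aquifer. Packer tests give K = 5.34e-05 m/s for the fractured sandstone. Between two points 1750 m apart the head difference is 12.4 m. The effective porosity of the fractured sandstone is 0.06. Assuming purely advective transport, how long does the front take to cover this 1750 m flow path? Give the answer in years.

Convert K: 5.34e-05 m/s × 86400 = 4.614 m/day.
Hydraulic gradient i = Δh / L = 12.4 / 1750 = 0.007086.
Darcy flux q = K · i = 4.614 × 0.007086 = 0.03269 m/day.
Seepage velocity v = q / n_e = 0.03269 / 0.06 = 0.5449 m/day.
Travel time t = L / v = 1750 / 0.5449 = 3212 days = 8.793 years.

8.79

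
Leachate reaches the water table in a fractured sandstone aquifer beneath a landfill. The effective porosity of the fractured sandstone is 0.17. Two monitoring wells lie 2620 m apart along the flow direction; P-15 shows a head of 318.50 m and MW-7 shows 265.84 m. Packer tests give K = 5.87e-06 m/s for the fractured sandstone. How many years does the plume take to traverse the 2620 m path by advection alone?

Convert K: 5.87e-06 m/s × 86400 = 0.5072 m/day.
Hydraulic gradient i = (318.50 − 265.84) / 2620 = 52.66 / 2620 = 0.02010.
Darcy flux q = K · i = 0.5072 × 0.02010 = 0.01019 m/day.
Seepage velocity v = q / n_e = 0.01019 / 0.17 = 0.05996 m/day.
Travel time t = L / v = 2620 / 0.05996 = 43694 days = 119.6 years.

120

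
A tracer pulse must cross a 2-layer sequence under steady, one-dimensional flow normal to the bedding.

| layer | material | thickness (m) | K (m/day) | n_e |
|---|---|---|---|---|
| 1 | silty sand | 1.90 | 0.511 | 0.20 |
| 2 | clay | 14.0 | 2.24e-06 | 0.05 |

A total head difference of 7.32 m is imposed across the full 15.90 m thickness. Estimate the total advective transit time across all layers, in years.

With flow normal to the layers, continuity requires the same specific discharge q through every layer.
Σ(b_i/K_i) = 1.90/0.511 + 14.0/2.24e-06 = 6.250e+06 d.
q = Δh / Σ(b_i/K_i) = 7.32 / 6.250e+06 = 1.171e-06 m/day.
In each layer the seepage velocity is v_i = q/n_i, so the layer transit time is t_i = b_i·n_i / q:
  layer 1 (silty sand): t_1 = 1.90 × 0.20 / 1.171e-06 = 3.245e+05 d
  layer 2 (clay): t_2 = 14.0 × 0.05 / 1.171e-06 = 5.977e+05 d
Total t = Σ t_i = 9.221e+05 days = 2525 years.

2520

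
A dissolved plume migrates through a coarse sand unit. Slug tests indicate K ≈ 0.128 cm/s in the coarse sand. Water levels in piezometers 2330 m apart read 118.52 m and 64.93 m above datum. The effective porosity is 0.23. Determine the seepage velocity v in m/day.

11.1

Convert K: 0.128 cm/s × 864 = 110.6 m/day.
Hydraulic gradient i = (118.52 − 64.93) / 2330 = 53.59 / 2330 = 0.02300.
Darcy flux q = K · i = 110.6 × 0.02300 = 2.544 m/day.
Seepage velocity v = q / n_e = 2.544 / 0.23 = 11.06 m/day.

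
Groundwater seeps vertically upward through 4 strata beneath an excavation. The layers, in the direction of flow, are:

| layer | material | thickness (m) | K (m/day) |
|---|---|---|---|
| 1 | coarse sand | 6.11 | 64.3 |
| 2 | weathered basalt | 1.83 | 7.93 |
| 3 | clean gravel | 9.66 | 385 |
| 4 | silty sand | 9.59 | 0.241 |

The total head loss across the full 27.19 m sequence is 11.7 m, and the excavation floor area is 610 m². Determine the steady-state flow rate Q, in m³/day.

178

Flow is perpendicular to layering, so the layers act in series and the equivalent K is the thickness-weighted harmonic mean.
Total thickness L = 6.11 + 1.83 + 9.66 + 9.59 = 27.19 m.
Σ(b_i/K_i) = 6.11/64.3 + 1.83/7.93 + 9.66/385 + 9.59/0.241 = 40.14 d.
K_eq = L / Σ(b_i/K_i) = 27.19 / 40.14 = 0.6773 m/day.
Q = K_eq · A · (Δh/L) = 0.6773 × 610 × (11.7/27.19) = 177.8 m³/day.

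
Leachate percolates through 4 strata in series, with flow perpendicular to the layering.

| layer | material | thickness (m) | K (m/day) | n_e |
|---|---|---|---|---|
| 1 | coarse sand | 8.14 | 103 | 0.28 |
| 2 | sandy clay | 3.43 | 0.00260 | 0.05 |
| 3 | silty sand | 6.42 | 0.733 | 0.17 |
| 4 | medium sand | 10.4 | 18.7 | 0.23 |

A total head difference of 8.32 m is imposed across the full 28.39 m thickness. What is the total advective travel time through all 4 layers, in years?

With flow normal to the layers, continuity requires the same specific discharge q through every layer.
Σ(b_i/K_i) = 8.14/103 + 3.43/0.00260 + 6.42/0.733 + 10.4/18.7 = 1329 d.
q = Δh / Σ(b_i/K_i) = 8.32 / 1329 = 0.006262 m/day.
In each layer the seepage velocity is v_i = q/n_i, so the layer transit time is t_i = b_i·n_i / q:
  layer 1 (coarse sand): t_1 = 8.14 × 0.28 / 0.006262 = 364.0 d
  layer 2 (sandy clay): t_2 = 3.43 × 0.05 / 0.006262 = 27.39 d
  layer 3 (silty sand): t_3 = 6.42 × 0.17 / 0.006262 = 174.3 d
  layer 4 (medium sand): t_4 = 10.4 × 0.23 / 0.006262 = 382.0 d
Total t = Σ t_i = 947.6 days = 2.594 years.

2.59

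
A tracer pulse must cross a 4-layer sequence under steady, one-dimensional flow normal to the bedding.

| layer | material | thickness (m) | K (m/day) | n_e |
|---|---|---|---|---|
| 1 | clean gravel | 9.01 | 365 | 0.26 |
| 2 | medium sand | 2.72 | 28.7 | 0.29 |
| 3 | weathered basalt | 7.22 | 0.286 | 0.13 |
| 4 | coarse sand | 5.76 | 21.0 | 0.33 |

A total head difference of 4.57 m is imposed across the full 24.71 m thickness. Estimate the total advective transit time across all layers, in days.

33.5

With flow normal to the layers, continuity requires the same specific discharge q through every layer.
Σ(b_i/K_i) = 9.01/365 + 2.72/28.7 + 7.22/0.286 + 5.76/21.0 = 25.64 d.
q = Δh / Σ(b_i/K_i) = 4.57 / 25.64 = 0.1782 m/day.
In each layer the seepage velocity is v_i = q/n_i, so the layer transit time is t_i = b_i·n_i / q:
  layer 1 (clean gravel): t_1 = 9.01 × 0.26 / 0.1782 = 13.14 d
  layer 2 (medium sand): t_2 = 2.72 × 0.29 / 0.1782 = 4.425 d
  layer 3 (weathered basalt): t_3 = 7.22 × 0.13 / 0.1782 = 5.266 d
  layer 4 (coarse sand): t_4 = 5.76 × 0.33 / 0.1782 = 10.66 d
Total t = Σ t_i = 33.50 days.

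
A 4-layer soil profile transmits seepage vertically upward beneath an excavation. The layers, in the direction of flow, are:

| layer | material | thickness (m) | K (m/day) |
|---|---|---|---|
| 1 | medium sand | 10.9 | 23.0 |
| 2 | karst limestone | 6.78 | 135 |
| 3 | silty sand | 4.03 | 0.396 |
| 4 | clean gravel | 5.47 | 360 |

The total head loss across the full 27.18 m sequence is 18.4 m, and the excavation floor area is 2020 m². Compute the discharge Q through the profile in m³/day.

3470

Flow is perpendicular to layering, so the layers act in series and the equivalent K is the thickness-weighted harmonic mean.
Total thickness L = 10.9 + 6.78 + 4.03 + 5.47 = 27.18 m.
Σ(b_i/K_i) = 10.9/23.0 + 6.78/135 + 4.03/0.396 + 5.47/360 = 10.72 d.
K_eq = L / Σ(b_i/K_i) = 27.18 / 10.72 = 2.536 m/day.
Q = K_eq · A · (Δh/L) = 2.536 × 2020 × (18.4/27.18) = 3468 m³/day.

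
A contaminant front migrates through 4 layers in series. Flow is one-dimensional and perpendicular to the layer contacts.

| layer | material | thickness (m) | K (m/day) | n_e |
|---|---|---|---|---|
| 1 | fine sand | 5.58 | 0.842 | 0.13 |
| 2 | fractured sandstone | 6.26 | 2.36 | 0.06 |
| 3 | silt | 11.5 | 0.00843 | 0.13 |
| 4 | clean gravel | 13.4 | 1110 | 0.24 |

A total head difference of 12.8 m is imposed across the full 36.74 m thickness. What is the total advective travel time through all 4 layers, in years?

1.71

With flow normal to the layers, continuity requires the same specific discharge q through every layer.
Σ(b_i/K_i) = 5.58/0.842 + 6.26/2.36 + 11.5/0.00843 + 13.4/1110 = 1373 d.
q = Δh / Σ(b_i/K_i) = 12.8 / 1373 = 0.009319 m/day.
In each layer the seepage velocity is v_i = q/n_i, so the layer transit time is t_i = b_i·n_i / q:
  layer 1 (fine sand): t_1 = 5.58 × 0.13 / 0.009319 = 77.84 d
  layer 2 (fractured sandstone): t_2 = 6.26 × 0.06 / 0.009319 = 40.30 d
  layer 3 (silt): t_3 = 11.5 × 0.13 / 0.009319 = 160.4 d
  layer 4 (clean gravel): t_4 = 13.4 × 0.24 / 0.009319 = 345.1 d
Total t = Σ t_i = 623.6 days = 1.707 years.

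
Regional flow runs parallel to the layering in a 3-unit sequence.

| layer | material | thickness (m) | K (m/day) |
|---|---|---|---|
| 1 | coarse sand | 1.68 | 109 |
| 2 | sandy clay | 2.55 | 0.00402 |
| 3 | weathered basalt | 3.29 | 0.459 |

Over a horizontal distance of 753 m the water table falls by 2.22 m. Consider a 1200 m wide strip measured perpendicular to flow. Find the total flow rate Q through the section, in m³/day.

653

Flow is parallel to layering, so each bed carries its own Darcy discharge and the transmissivities add.
Σ(K_i·b_i) = 109×1.68 + 0.00402×2.55 + 0.459×3.29 = 184.6 m²/day.
Hydraulic gradient i = Δh / L = 2.22 / 753 = 0.002948.
Q = Σ(K_i·b_i) · W · i = 184.6 × 1200 × 0.002948 = 653.2 m³/day.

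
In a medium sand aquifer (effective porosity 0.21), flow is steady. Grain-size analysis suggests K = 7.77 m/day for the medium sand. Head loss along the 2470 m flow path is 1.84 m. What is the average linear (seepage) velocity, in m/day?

Hydraulic gradient i = Δh / L = 1.84 / 2470 = 0.0007449.
Darcy flux q = K · i = 7.770 × 0.0007449 = 0.005788 m/day.
Seepage velocity v = q / n_e = 0.005788 / 0.21 = 0.02756 m/day.

0.0276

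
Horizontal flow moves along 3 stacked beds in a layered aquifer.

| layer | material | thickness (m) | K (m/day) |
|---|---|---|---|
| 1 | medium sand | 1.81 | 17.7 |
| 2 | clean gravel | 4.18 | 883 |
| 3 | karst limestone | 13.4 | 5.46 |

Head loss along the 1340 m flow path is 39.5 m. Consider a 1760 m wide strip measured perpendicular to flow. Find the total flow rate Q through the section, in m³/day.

197000

Flow is parallel to layering, so each bed carries its own Darcy discharge and the transmissivities add.
Σ(K_i·b_i) = 17.7×1.81 + 883×4.18 + 5.46×13.4 = 3796 m²/day.
Hydraulic gradient i = Δh / L = 39.5 / 1340 = 0.02948.
Q = Σ(K_i·b_i) · W · i = 3796 × 1760 × 0.02948 = 1.969e+05 m³/day.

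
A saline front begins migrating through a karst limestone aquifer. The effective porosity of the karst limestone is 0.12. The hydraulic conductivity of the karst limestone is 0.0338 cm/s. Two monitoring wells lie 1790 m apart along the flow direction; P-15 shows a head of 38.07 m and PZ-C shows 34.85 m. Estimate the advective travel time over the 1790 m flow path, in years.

Convert K: 0.0338 cm/s × 864 = 29.20 m/day.
Hydraulic gradient i = (38.07 − 34.85) / 1790 = 3.22 / 1790 = 0.001799.
Darcy flux q = K · i = 29.20 × 0.001799 = 0.05253 m/day.
Seepage velocity v = q / n_e = 0.05253 / 0.12 = 0.4378 m/day.
Travel time t = L / v = 1790 / 0.4378 = 4089 days = 11.19 years.

11.2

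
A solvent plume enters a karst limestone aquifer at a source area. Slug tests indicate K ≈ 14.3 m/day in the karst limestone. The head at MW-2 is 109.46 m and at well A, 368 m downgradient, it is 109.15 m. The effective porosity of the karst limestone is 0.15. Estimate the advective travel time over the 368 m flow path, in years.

12.5

Hydraulic gradient i = (109.46 − 109.15) / 368 = 0.31 / 368 = 0.0008424.
Darcy flux q = K · i = 14.30 × 0.0008424 = 0.01205 m/day.
Seepage velocity v = q / n_e = 0.01205 / 0.15 = 0.08031 m/day.
Travel time t = L / v = 368 / 0.08031 = 4582 days = 12.55 years.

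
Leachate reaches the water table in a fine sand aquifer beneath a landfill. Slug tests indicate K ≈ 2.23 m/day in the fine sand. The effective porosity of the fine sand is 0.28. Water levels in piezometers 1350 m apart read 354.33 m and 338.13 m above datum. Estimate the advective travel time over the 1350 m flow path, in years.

Hydraulic gradient i = (354.33 − 338.13) / 1350 = 16.2 / 1350 = 0.01200.
Darcy flux q = K · i = 2.230 × 0.01200 = 0.02676 m/day.
Seepage velocity v = q / n_e = 0.02676 / 0.28 = 0.09557 m/day.
Travel time t = L / v = 1350 / 0.09557 = 14126 days = 38.67 years.

38.7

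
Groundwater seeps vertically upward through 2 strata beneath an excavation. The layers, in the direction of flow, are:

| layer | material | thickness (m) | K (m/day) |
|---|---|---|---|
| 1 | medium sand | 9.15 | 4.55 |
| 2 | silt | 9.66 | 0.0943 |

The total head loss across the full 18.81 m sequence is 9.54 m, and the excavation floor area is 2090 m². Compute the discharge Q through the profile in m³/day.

191

Flow is perpendicular to layering, so the layers act in series and the equivalent K is the thickness-weighted harmonic mean.
Total thickness L = 9.15 + 9.66 = 18.81 m.
Σ(b_i/K_i) = 9.15/4.55 + 9.66/0.0943 = 104.5 d.
K_eq = L / Σ(b_i/K_i) = 18.81 / 104.5 = 0.1801 m/day.
Q = K_eq · A · (Δh/L) = 0.1801 × 2090 × (9.54/18.81) = 190.9 m³/day.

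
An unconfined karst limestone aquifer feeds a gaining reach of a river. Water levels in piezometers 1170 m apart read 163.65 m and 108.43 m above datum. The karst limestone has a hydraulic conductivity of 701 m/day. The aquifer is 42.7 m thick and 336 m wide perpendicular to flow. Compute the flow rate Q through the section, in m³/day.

475000

Cross-sectional area A = 336 × 42.7 = 14347 m².
Hydraulic gradient i = (163.65 − 108.43) / 1170 = 55.22 / 1170 = 0.04720.
Darcy's law: Q = K · A · i = 701.0 × 14347 × 0.04720 = 4.747e+05 m³/day.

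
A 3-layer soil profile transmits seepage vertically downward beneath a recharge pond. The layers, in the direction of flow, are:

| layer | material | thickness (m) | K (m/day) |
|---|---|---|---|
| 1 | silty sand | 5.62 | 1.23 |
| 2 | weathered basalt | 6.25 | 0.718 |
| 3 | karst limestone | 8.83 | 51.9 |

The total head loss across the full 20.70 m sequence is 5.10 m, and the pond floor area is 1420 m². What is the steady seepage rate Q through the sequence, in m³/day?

Flow is perpendicular to layering, so the layers act in series and the equivalent K is the thickness-weighted harmonic mean.
Total thickness L = 5.62 + 6.25 + 8.83 = 20.70 m.
Σ(b_i/K_i) = 5.62/1.23 + 6.25/0.718 + 8.83/51.9 = 13.44 d.
K_eq = L / Σ(b_i/K_i) = 20.70 / 13.44 = 1.540 m/day.
Q = K_eq · A · (Δh/L) = 1.540 × 1420 × (5.10/20.70) = 538.7 m³/day.

539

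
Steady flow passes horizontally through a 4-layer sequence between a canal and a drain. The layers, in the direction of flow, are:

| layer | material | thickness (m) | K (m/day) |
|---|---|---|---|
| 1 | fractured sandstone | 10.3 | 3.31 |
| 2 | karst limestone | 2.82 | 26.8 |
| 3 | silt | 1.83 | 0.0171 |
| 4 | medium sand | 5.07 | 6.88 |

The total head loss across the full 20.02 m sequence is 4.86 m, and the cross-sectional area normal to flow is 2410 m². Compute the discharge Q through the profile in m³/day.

106

Flow is perpendicular to layering, so the layers act in series and the equivalent K is the thickness-weighted harmonic mean.
Total thickness L = 10.3 + 2.82 + 1.83 + 5.07 = 20.02 m.
Σ(b_i/K_i) = 10.3/3.31 + 2.82/26.8 + 1.83/0.0171 + 5.07/6.88 = 111.0 d.
K_eq = L / Σ(b_i/K_i) = 20.02 / 111.0 = 0.1804 m/day.
Q = K_eq · A · (Δh/L) = 0.1804 × 2410 × (4.86/20.02) = 105.5 m³/day.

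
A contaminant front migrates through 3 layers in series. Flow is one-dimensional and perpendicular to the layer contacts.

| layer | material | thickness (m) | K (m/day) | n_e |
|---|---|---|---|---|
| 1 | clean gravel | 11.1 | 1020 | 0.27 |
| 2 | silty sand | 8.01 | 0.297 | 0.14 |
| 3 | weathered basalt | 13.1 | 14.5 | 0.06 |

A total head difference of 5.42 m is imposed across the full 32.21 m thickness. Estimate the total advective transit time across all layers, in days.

With flow normal to the layers, continuity requires the same specific discharge q through every layer.
Σ(b_i/K_i) = 11.1/1020 + 8.01/0.297 + 13.1/14.5 = 27.88 d.
q = Δh / Σ(b_i/K_i) = 5.42 / 27.88 = 0.1944 m/day.
In each layer the seepage velocity is v_i = q/n_i, so the layer transit time is t_i = b_i·n_i / q:
  layer 1 (clean gravel): t_1 = 11.1 × 0.27 / 0.1944 = 15.42 d
  layer 2 (silty sand): t_2 = 8.01 × 0.14 / 0.1944 = 5.769 d
  layer 3 (weathered basalt): t_3 = 13.1 × 0.06 / 0.1944 = 4.044 d
Total t = Σ t_i = 25.23 days.

25.2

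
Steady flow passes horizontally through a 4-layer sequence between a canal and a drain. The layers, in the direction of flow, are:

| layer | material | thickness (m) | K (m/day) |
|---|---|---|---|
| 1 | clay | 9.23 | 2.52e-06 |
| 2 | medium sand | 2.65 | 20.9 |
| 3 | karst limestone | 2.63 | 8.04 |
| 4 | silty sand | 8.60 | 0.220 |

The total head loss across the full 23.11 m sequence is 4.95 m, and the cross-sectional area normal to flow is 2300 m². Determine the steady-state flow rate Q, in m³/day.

Flow is perpendicular to layering, so the layers act in series and the equivalent K is the thickness-weighted harmonic mean.
Total thickness L = 9.23 + 2.65 + 2.63 + 8.60 = 23.11 m.
Σ(b_i/K_i) = 9.23/2.52e-06 + 2.65/20.9 + 2.63/8.04 + 8.60/0.220 = 3.663e+06 d.
K_eq = L / Σ(b_i/K_i) = 23.11 / 3.663e+06 = 6.309e-06 m/day.
Q = K_eq · A · (Δh/L) = 6.309e-06 × 2300 × (4.95/23.11) = 0.003108 m³/day.

0.00311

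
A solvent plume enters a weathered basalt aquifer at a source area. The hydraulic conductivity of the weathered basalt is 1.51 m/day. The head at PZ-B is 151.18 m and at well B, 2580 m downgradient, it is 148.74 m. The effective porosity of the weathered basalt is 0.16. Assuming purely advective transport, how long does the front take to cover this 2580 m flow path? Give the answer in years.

Hydraulic gradient i = (151.18 − 148.74) / 2580 = 2.44 / 2580 = 0.0009457.
Darcy flux q = K · i = 1.510 × 0.0009457 = 0.001428 m/day.
Seepage velocity v = q / n_e = 0.001428 / 0.16 = 0.008925 m/day.
Travel time t = L / v = 2580 / 0.008925 = 2.891e+05 days = 791.4 years.

791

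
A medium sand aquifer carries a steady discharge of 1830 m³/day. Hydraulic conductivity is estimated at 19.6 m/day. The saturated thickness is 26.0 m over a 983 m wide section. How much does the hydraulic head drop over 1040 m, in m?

3.80

Cross-sectional area A = 983 × 26.0 = 25558 m².
From Q = K·A·i, i = Q / (K·A) = 1830 / (19.60 × 25558) = 0.003653.
Head loss Δh = i · L = 0.003653 × 1040 = 3.799 m.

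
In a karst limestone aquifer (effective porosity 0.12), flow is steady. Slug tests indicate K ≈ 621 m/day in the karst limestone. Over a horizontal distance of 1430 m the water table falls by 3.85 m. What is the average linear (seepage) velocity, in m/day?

13.9

Hydraulic gradient i = Δh / L = 3.85 / 1430 = 0.002692.
Darcy flux q = K · i = 621.0 × 0.002692 = 1.672 m/day.
Seepage velocity v = q / n_e = 1.672 / 0.12 = 13.93 m/day.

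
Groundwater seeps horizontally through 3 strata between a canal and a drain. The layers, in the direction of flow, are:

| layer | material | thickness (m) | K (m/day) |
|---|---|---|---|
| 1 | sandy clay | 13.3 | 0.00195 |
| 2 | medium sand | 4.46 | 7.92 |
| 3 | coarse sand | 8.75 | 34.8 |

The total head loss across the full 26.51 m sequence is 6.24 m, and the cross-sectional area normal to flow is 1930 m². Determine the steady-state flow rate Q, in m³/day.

Flow is perpendicular to layering, so the layers act in series and the equivalent K is the thickness-weighted harmonic mean.
Total thickness L = 13.3 + 4.46 + 8.75 = 26.51 m.
Σ(b_i/K_i) = 13.3/0.00195 + 4.46/7.92 + 8.75/34.8 = 6821 d.
K_eq = L / Σ(b_i/K_i) = 26.51 / 6821 = 0.003886 m/day.
Q = K_eq · A · (Δh/L) = 0.003886 × 1930 × (6.24/26.51) = 1.766 m³/day.

1.77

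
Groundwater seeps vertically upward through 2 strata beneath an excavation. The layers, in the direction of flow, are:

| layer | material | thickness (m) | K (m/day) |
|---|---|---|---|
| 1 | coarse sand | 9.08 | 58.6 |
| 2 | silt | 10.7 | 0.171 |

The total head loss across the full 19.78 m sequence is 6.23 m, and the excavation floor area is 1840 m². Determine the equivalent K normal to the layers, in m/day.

0.315

Flow is perpendicular to layering, so the layers act in series and the equivalent K is the thickness-weighted harmonic mean.
Total thickness L = 9.08 + 10.7 = 19.78 m.
Σ(b_i/K_i) = 9.08/58.6 + 10.7/0.171 = 62.73 d.
K_eq = L / Σ(b_i/K_i) = 19.78 / 62.73 = 0.3153 m/day.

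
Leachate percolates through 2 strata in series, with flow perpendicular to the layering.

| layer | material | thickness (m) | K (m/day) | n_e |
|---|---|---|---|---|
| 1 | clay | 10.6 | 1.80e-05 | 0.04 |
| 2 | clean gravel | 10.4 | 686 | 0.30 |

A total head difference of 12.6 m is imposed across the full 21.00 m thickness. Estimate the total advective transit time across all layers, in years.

With flow normal to the layers, continuity requires the same specific discharge q through every layer.
Σ(b_i/K_i) = 10.6/1.80e-05 + 10.4/686 = 5.889e+05 d.
q = Δh / Σ(b_i/K_i) = 12.6 / 5.889e+05 = 2.140e-05 m/day.
In each layer the seepage velocity is v_i = q/n_i, so the layer transit time is t_i = b_i·n_i / q:
  layer 1 (clay): t_1 = 10.6 × 0.04 / 2.140e-05 = 19817 d
  layer 2 (clean gravel): t_2 = 10.4 × 0.30 / 2.140e-05 = 1.458e+05 d
Total t = Σ t_i = 1.656e+05 days = 453.5 years.

453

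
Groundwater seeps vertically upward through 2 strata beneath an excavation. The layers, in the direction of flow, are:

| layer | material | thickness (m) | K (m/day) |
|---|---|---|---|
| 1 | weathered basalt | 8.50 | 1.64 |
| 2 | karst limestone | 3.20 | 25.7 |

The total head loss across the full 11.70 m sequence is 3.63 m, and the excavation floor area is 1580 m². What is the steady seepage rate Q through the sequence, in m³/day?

1080

Flow is perpendicular to layering, so the layers act in series and the equivalent K is the thickness-weighted harmonic mean.
Total thickness L = 8.50 + 3.20 = 11.70 m.
Σ(b_i/K_i) = 8.50/1.64 + 3.20/25.7 = 5.307 d.
K_eq = L / Σ(b_i/K_i) = 11.70 / 5.307 = 2.204 m/day.
Q = K_eq · A · (Δh/L) = 2.204 × 1580 × (3.63/11.70) = 1081 m³/day.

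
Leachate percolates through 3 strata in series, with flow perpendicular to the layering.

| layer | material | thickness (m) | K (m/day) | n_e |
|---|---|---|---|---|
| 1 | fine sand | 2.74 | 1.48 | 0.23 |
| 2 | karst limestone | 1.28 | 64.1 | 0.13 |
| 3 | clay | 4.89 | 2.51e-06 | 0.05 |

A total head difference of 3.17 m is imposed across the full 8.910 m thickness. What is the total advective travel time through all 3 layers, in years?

1750

With flow normal to the layers, continuity requires the same specific discharge q through every layer.
Σ(b_i/K_i) = 2.74/1.48 + 1.28/64.1 + 4.89/2.51e-06 = 1.948e+06 d.
q = Δh / Σ(b_i/K_i) = 3.17 / 1.948e+06 = 1.627e-06 m/day.
In each layer the seepage velocity is v_i = q/n_i, so the layer transit time is t_i = b_i·n_i / q:
  layer 1 (fine sand): t_1 = 2.74 × 0.23 / 1.627e-06 = 3.873e+05 d
  layer 2 (karst limestone): t_2 = 1.28 × 0.13 / 1.627e-06 = 1.023e+05 d
  layer 3 (clay): t_3 = 4.89 × 0.05 / 1.627e-06 = 1.503e+05 d
Total t = Σ t_i = 6.398e+05 days = 1752 years.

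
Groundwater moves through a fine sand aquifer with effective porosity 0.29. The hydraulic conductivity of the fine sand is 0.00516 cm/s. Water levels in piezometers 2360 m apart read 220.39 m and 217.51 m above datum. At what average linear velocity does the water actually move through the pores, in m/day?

0.0188

Convert K: 0.00516 cm/s × 864 = 4.458 m/day.
Hydraulic gradient i = (220.39 − 217.51) / 2360 = 2.88 / 2360 = 0.001220.
Darcy flux q = K · i = 4.458 × 0.001220 = 0.005441 m/day.
Seepage velocity v = q / n_e = 0.005441 / 0.29 = 0.01876 m/day.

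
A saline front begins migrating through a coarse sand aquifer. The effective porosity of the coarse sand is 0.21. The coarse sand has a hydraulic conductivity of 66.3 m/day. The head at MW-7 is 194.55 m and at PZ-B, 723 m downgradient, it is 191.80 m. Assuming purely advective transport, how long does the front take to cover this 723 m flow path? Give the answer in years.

Hydraulic gradient i = (194.55 − 191.80) / 723 = 2.75 / 723 = 0.003804.
Darcy flux q = K · i = 66.30 × 0.003804 = 0.2522 m/day.
Seepage velocity v = q / n_e = 0.2522 / 0.21 = 1.201 m/day.
Travel time t = L / v = 723 / 1.201 = 602.1 days = 1.648 years.

1.65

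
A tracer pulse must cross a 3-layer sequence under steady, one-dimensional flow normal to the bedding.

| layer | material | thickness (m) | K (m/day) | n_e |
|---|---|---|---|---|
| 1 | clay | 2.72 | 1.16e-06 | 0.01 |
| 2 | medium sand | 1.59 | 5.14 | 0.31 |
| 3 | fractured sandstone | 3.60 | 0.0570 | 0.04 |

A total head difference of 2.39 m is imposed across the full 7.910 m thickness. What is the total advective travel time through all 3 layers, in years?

1780

With flow normal to the layers, continuity requires the same specific discharge q through every layer.
Σ(b_i/K_i) = 2.72/1.16e-06 + 1.59/5.14 + 3.60/0.0570 = 2.345e+06 d.
q = Δh / Σ(b_i/K_i) = 2.39 / 2.345e+06 = 1.019e-06 m/day.
In each layer the seepage velocity is v_i = q/n_i, so the layer transit time is t_i = b_i·n_i / q:
  layer 1 (clay): t_1 = 2.72 × 0.01 / 1.019e-06 = 26687 d
  layer 2 (medium sand): t_2 = 1.59 × 0.31 / 1.019e-06 = 4.836e+05 d
  layer 3 (fractured sandstone): t_3 = 3.60 × 0.04 / 1.019e-06 = 1.413e+05 d
Total t = Σ t_i = 6.516e+05 days = 1784 years.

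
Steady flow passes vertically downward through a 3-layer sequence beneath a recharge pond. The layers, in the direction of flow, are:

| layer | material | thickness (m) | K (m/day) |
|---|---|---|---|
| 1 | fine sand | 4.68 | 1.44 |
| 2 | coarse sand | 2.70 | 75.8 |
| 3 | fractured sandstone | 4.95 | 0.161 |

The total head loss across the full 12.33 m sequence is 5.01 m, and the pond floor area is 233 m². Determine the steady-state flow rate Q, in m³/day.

Flow is perpendicular to layering, so the layers act in series and the equivalent K is the thickness-weighted harmonic mean.
Total thickness L = 4.68 + 2.70 + 4.95 = 12.33 m.
Σ(b_i/K_i) = 4.68/1.44 + 2.70/75.8 + 4.95/0.161 = 34.03 d.
K_eq = L / Σ(b_i/K_i) = 12.33 / 34.03 = 0.3623 m/day.
Q = K_eq · A · (Δh/L) = 0.3623 × 233 × (5.01/12.33) = 34.30 m³/day.

34.3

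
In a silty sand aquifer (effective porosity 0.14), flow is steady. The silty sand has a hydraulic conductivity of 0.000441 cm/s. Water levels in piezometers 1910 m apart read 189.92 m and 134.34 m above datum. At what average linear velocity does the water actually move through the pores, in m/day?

Convert K: 0.000441 cm/s × 864 = 0.3810 m/day.
Hydraulic gradient i = (189.92 − 134.34) / 1910 = 55.58 / 1910 = 0.02910.
Darcy flux q = K · i = 0.3810 × 0.02910 = 0.01109 m/day.
Seepage velocity v = q / n_e = 0.01109 / 0.14 = 0.07920 m/day.

0.0792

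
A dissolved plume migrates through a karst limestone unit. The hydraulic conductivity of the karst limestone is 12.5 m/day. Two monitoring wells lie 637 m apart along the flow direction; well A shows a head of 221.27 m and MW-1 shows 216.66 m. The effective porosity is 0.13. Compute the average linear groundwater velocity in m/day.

Hydraulic gradient i = (221.27 − 216.66) / 637 = 4.61 / 637 = 0.007237.
Darcy flux q = K · i = 12.50 × 0.007237 = 0.09046 m/day.
Seepage velocity v = q / n_e = 0.09046 / 0.13 = 0.6959 m/day.

0.696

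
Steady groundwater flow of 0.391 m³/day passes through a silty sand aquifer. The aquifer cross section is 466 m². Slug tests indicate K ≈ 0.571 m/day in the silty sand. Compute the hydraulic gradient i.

From Q = K·A·i, i = Q / (K·A) = 0.391 / (0.5710 × 466.0) = 0.001469.

0.00147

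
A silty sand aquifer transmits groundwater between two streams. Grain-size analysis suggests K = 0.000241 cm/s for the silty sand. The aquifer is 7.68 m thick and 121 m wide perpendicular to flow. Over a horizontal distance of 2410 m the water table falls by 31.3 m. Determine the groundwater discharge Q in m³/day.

Convert K: 0.000241 cm/s × 864 = 0.2082 m/day.
Cross-sectional area A = 121 × 7.68 = 929.3 m².
Hydraulic gradient i = Δh / L = 31.3 / 2410 = 0.01299.
Darcy's law: Q = K · A · i = 0.2082 × 929.3 × 0.01299 = 2.513 m³/day.

2.51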